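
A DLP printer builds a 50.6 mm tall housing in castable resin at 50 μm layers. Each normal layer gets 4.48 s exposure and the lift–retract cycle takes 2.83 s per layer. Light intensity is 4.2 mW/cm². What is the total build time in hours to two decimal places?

Layers = ⌈50.6/0.05⌉ = 1012.
Each layer takes = 4.48 + 2.83 = 7.31 s.
Total = 1012 × 7.31 = 7397.72 s = 2.05 hours.

2.05 hours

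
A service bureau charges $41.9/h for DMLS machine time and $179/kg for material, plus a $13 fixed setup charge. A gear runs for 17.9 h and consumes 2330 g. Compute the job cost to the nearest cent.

Machine cost = 41.9 × 17.9 = $750.01.
Material charge: 179 × 2330/1000 → $417.07.
Adding setup: 750.01 + 417.07 + 13 → $1180.08.

$1180.08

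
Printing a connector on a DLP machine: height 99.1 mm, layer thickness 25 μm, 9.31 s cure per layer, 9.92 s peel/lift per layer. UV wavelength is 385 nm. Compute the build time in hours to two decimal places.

Layer count = ceil(99.1 / 0.025) = 3964.
Each layer takes = 9.31 + 9.92, so 19.23 s.
Build time: 3964 × 19.23 s = 76227.72 s, i.e. 21.17 hours.

21.17 hours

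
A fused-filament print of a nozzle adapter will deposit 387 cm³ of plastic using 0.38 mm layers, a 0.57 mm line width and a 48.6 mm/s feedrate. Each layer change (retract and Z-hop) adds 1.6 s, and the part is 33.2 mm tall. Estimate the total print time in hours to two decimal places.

Bead cross-section = 0.38 × 0.57 = 0.2166 mm².
Toolpath length = 387 cm³ / 0.2166 mm² = 387000 / 0.2166 = 1786703.6 mm.
Time extruding: 1786703.6 / 48.6 → 36763.4 s.
Layer count = ceil(33.2 / 0.38) = 88.
Z-hop total = 88 × 1.6 = 140.8 s.
Altogether 36763.4 + 140.8 = 36904.2 s, i.e. 10.25 hours.

10.25 hours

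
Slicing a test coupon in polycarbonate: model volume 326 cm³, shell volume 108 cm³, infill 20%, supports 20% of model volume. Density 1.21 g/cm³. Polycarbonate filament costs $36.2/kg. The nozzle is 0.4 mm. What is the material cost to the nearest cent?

$9.50

Volume inside the shell: 326 − 108 → 218 cm³.
Infill volume: 0.20 × 218 → 43.6 cm³.
Support = 0.20 × 326, so 65.2 cm³.
Total extruded = 108 + 43.6 + 65.2, so 216.8 cm³.
Mass: 216.8 × 1.21 → 262.328 g.
At $36.2/kg: 262.328/1000 × 36.2 = $9.50.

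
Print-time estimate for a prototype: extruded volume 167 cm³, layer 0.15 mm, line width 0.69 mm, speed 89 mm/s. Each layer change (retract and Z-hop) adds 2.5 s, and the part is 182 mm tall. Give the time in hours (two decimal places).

Extrusion cross-section: 0.15 × 0.69 → 0.1035 mm².
Total extruded path = 167000/0.1035 = 1613526.6 mm.
Time extruding = 1613526.6 / 89, so 18129.5 s.
Number of layers: 182 / 0.15 → 1214 (rounded up).
Non-print overhead: 1214 × 2.5 → 3035 s.
Altogether 18129.5 + 3035 = 21164.5 s, i.e. 5.88 hours.

5.88 hours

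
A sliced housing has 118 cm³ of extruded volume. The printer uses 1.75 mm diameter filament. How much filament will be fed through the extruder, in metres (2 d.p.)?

A = π r² = π × 0.875² = 2.4053 mm².
L = 118000 mm³ / 2.4053 mm² = 49058.33 mm, i.e. 49.06 m.

49.06 m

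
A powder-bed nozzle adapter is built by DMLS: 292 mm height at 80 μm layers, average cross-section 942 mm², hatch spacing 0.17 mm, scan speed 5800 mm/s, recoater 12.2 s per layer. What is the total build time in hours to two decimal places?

13.34 hours

Layers = ⌈292/0.08⌉ = 3650.
Scan path per layer = 942 / 0.17 = 5541.2 mm.
Per-layer scan time = 5541.2 / 5800, so 0.9554 s.
Per-layer time = 0.9554 + 12.2, so 13.1554 s.
3650 layers × 13.1554 s/layer = 48017.21 s, i.e. 13.34 hours.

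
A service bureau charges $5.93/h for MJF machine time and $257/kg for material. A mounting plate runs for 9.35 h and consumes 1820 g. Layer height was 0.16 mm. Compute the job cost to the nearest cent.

$523.19

Machine cost = 5.93 × 9.35, so $55.4455.
Material charge = 257 × 1820/1000 = $467.74.
Total = 55.4455 + 467.74 = 523.1855 ≈ $523.19.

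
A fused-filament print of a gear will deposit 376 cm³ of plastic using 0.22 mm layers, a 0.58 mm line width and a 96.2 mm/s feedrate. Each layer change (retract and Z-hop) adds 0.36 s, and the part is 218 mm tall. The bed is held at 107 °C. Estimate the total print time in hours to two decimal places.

8.61 hours

Line area = 0.22 × 0.58, so 0.1276 mm².
Total extruded path = 376000/0.1276 = 2946708.5 mm.
Time extruding = 2946708.5 / 96.2 = 30631.1 s.
Number of layers: 218 / 0.22 → 991 (rounded up).
Layer-change overhead: 991 × 0.36 → 356.76 s.
Altogether 30631.1 + 356.76 = 30987.86 s, i.e. 8.61 hours.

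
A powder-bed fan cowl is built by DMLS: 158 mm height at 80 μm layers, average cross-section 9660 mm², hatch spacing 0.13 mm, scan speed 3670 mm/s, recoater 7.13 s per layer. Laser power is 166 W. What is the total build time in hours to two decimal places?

Number of layers: 158 / 0.08 → 1975 (rounded up).
Per-layer scan distance = 9660 / 0.13 = 74307.7 mm.
Scan time per layer: 74307.7 / 3670 → 20.2473 s.
Time per layer = 20.2473 + 7.13, so 27.3773 s.
Build time = 1975 × 27.3773 = 54070.1675 s = 15.02 hours.

15.02 hours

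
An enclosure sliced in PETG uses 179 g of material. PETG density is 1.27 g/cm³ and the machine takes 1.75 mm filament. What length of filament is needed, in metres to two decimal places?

58.60 m

Volume = 179 g / 1.27 g·cm⁻³ = 140.9449 cm³ = 140944.9 mm³.
Cross-section of 1.75 mm filament: π·(1.75/2)² = 2.4053 mm².
L = V/A = 140944.9/2.4053 = 58597.64 mm → 58.60 m.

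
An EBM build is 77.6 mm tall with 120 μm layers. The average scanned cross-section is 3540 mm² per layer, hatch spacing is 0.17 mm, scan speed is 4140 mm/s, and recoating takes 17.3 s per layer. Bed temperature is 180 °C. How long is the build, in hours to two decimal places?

Number of layers: 77.6 / 0.12 → 647 (rounded up).
Scan path per layer = 3540 / 0.17, so 20823.5 mm.
Scan time per layer = 20823.5 / 4140 = 5.0298 s.
Time per layer: 5.0298 + 17.3 → 22.3298 s.
Total: 647 × 22.3298 s = 14447.3806 s → 4.01 hours.

4.01 hours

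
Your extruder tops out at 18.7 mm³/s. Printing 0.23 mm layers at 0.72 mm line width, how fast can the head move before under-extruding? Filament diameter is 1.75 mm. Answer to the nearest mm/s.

113 mm/s

Bead cross-section = 0.23 × 0.72 = 0.1656 mm².
v_max = Q/A = 18.7/0.1656 = 112.92 mm/s → 113 mm/s.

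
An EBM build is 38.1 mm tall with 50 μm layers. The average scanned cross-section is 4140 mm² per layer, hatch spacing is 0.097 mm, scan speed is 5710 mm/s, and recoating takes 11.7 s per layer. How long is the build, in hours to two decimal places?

Number of layers: 38.1 / 0.05 → 762 (rounded up).
Scan path per layer: 4140 / 0.097 → 42680.4 mm.
Scan time per layer = 42680.4 / 5710 = 7.4747 s.
Layer cycle = 7.4747 + 11.7, so 19.1747 s.
Total: 762 × 19.1747 s = 14611.1214 s → 4.06 hours.

4.06 hours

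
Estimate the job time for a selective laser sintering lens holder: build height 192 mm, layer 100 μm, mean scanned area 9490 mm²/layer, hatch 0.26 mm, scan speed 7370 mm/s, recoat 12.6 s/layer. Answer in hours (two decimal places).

Number of layers: 192 / 0.1 → 1920 (rounded up).
Hatch length per layer: 9490 / 0.26 → 36500 mm.
Laser time per layer = 36500 / 7370 = 4.9525 s.
Time per layer: 4.9525 + 12.6 → 17.5525 s.
1920 layers × 17.5525 s/layer = 33700.8 s, i.e. 9.36 hours.

9.36 hours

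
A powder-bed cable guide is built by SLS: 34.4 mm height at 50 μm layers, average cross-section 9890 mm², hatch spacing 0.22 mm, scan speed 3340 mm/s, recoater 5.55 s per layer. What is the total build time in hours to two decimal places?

3.63 hours

Layers = ⌈34.4/0.05⌉ = 688.
Scan path per layer = 9890 / 0.22, so 44954.5 mm.
Scan time per layer: 44954.5 / 3340 → 13.4594 s.
Per-layer time = 13.4594 + 5.55 = 19.0094 s.
Build time = 688 × 19.0094 = 13078.4672 s = 3.63 hours.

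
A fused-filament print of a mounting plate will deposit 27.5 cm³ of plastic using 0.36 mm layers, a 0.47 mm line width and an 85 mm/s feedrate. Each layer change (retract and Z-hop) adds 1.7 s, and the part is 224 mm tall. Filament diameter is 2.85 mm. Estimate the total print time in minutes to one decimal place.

49.5 minutes

Line area = 0.36 × 0.47 = 0.1692 mm².
Toolpath length = 27.5 cm³ / 0.1692 mm² = 27500 / 0.1692 = 162529.6 mm.
Time extruding = 162529.6 / 85 = 1912.1 s.
Layer count = ceil(224 / 0.36) = 623.
Layer-change overhead = 623 × 1.7 = 1059.1 s.
Total = 1912.1 + 1059.1 = 2971.2 s = 49.5 minutes.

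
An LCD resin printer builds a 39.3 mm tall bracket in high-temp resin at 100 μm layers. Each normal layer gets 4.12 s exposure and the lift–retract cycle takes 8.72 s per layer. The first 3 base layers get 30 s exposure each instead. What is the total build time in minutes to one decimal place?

Layers = ⌈39.3/0.1⌉ = 393.
Bottom layers: 3 × (30 + 8.72) → 116.16 s.
Normal layers = 390 × (4.12 + 8.72), so 5007.6 s.
Sum: 116.16 + 5007.6 = 5123.76 s → 85.4 minutes.

85.4 minutes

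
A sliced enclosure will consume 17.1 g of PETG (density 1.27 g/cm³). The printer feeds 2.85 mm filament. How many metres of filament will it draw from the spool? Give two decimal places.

Volume = 17.1 g / 1.27 g·cm⁻³ = 13.4646 cm³ = 13464.6 mm³.
A = π r² = π × 1.425² = 6.3794 mm².
L = V/A = 13464.6/6.3794 = 2110.64 mm → 2.11 m.

2.11 m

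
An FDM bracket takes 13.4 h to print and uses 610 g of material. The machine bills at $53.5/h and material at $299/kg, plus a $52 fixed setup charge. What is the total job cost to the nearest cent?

Time charge = 53.5 × 13.4 = $716.90.
Material cost: 299 × 610/1000 → $182.39.
Total = 716.90 + 182.39 + 52 = $951.29.

$951.29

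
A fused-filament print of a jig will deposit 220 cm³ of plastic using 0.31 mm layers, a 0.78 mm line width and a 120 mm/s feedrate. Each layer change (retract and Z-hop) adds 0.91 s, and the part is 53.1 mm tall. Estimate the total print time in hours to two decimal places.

Bead cross-section: 0.31 × 0.78 → 0.2418 mm².
Toolpath length = 220 cm³ / 0.2418 mm² = 220000 / 0.2418 = 909842.8 mm.
Extrusion time: 909842.8 / 120 → 7582 s.
Layers = ⌈53.1/0.31⌉ = 172.
Layer-change overhead = 172 × 0.91, so 156.52 s.
Altogether 7582 + 156.52 = 7738.52 s, i.e. 2.15 hours.

2.15 hours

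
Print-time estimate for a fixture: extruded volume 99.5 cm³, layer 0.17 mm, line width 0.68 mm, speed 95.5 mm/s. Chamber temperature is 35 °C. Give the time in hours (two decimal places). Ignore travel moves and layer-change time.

Extrusion cross-section = 0.17 × 0.68, so 0.1156 mm².
Total extruded path = 99500/0.1156 = 860726.6 mm.
Time extruding: 860726.6 / 95.5 → 9012.8 s.
That's 9012.8 s → 2.50 hours.

2.50 hours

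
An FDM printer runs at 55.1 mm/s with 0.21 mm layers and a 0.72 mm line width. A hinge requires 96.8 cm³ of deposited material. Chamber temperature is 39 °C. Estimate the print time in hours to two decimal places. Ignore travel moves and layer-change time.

Extrusion cross-section = 0.21 × 0.72 = 0.1512 mm².
Path length: 96800 mm³ / 0.1512 mm² → 640211.6 mm.
Time extruding: 640211.6 / 55.1 → 11619.1 s.
That's 11619.1 s → 3.23 hours.

3.23 hours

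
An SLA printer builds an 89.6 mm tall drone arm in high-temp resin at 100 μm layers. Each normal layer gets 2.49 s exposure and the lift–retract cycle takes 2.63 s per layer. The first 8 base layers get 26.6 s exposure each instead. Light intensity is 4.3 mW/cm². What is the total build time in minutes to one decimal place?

Number of layers: 89.6 / 0.1 → 896 (rounded up).
Bottom layers = 8 × (26.6 + 2.63) = 233.84 s.
Normal layers = 888 × (2.49 + 2.63), so 4546.56 s.
Total = 233.84 + 4546.56 = 4780.4 s = 79.7 minutes.

79.7 minutes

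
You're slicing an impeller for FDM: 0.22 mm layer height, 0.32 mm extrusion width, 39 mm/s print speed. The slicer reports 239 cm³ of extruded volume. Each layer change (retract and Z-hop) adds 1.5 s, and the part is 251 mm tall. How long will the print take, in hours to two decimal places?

Extrusion cross-section = 0.22 × 0.32 = 0.0704 mm².
Total extruded path = 239000/0.0704 = 3394886.4 mm.
Extrusion time = 3394886.4 / 39, so 87048.4 s.
Layer count = ceil(251 / 0.22) = 1141.
Non-print overhead = 1141 × 1.5 = 1711.5 s.
Altogether 87048.4 + 1711.5 = 88759.9 s, i.e. 24.66 hours.

24.66 hours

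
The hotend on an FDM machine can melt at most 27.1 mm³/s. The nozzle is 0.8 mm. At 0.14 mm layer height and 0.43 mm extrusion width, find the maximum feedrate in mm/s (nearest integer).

450 mm/s

A: 0.14 × 0.43 → 0.0602 mm².
v_max = Q/A = 27.1/0.0602 = 450.17 mm/s → 450 mm/s.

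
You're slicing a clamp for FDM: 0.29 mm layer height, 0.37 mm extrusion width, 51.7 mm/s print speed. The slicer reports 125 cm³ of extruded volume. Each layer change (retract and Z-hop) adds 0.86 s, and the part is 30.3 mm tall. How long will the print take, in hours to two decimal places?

Line area: 0.29 × 0.37 → 0.1073 mm².
Total extruded path = 125000/0.1073 = 1164958.1 mm.
Time extruding = 1164958.1 / 51.7 = 22533 s.
Layer count = ceil(30.3 / 0.29) = 105.
Non-print overhead = 105 × 0.86 = 90.3 s.
Altogether 22533 + 90.3 = 22623.3 s, i.e. 6.28 hours.

6.28 hours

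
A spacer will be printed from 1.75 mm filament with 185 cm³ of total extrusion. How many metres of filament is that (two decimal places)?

76.91 m

Cross-section of 1.75 mm filament: π·(1.75/2)² = 2.4053 mm².
Length = 185 cm³ / 2.4053 mm² = 185000 / 2.4053 = 76913.48 mm = 76.91 m.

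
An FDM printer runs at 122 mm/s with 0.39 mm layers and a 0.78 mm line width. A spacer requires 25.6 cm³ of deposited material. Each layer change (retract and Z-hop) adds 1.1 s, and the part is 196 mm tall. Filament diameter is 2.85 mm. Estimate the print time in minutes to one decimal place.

Line area = 0.39 × 0.78, so 0.3042 mm².
Toolpath length = 25.6 cm³ / 0.3042 mm² = 25600 / 0.3042 = 84155.2 mm.
Print-move time = 84155.2 / 122, so 689.8 s.
Layers = ⌈196/0.39⌉ = 503.
Non-print overhead = 503 × 1.1, so 553.3 s.
Total = 689.8 + 553.3 = 1243.1 s = 20.7 minutes.

20.7 minutes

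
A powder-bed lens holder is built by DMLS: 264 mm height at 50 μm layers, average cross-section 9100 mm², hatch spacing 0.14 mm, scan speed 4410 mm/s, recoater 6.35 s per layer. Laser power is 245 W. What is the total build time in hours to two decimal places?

30.93 hours

Layers = ⌈264/0.05⌉ = 5280.
Per-layer scan distance = 9100 / 0.14, so 65000 mm.
Scan time per layer = 65000 / 4410 = 14.7392 s.
Layer cycle = 14.7392 + 6.35 = 21.0892 s.
5280 layers × 21.0892 s/layer = 111350.976 s, i.e. 30.93 hours.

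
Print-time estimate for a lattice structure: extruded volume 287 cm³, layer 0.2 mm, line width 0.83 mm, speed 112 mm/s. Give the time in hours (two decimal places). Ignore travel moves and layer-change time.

4.29 hours

Extrusion cross-section: 0.2 × 0.83 → 0.166 mm².
Total extruded path = 287000/0.166 = 1728915.7 mm.
Print-move time = 1728915.7 / 112 = 15436.7 s.
15436.7 s = 4.29 hours.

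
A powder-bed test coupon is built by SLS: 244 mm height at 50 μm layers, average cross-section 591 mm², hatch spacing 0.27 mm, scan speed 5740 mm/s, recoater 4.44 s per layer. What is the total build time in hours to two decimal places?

6.54 hours

Layer count = ceil(244 / 0.05) = 4880.
Scan path per layer = 591 / 0.27 = 2188.9 mm.
Laser time per layer = 2188.9 / 5740 = 0.3813 s.
Per-layer time: 0.3813 + 4.44 → 4.8213 s.
Build time = 4880 × 4.8213 = 23527.944 s = 6.54 hours.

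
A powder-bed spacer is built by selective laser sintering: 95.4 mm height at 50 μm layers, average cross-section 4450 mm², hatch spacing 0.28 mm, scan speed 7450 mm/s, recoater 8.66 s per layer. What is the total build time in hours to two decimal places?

5.72 hours

Number of layers: 95.4 / 0.05 → 1908 (rounded up).
Hatch length per layer = 4450 / 0.28, so 15892.9 mm.
Scan time per layer: 15892.9 / 7450 → 2.1333 s.
Time per layer: 2.1333 + 8.66 → 10.7933 s.
Total: 1908 × 10.7933 s = 20593.6164 s → 5.72 hours.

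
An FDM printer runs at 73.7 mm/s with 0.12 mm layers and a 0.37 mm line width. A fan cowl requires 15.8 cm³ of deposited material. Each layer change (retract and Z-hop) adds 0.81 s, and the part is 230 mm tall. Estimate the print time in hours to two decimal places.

1.77 hours

Bead cross-section = 0.12 × 0.37, so 0.0444 mm².
Path length: 15800 mm³ / 0.0444 mm² → 355855.9 mm.
Print-move time = 355855.9 / 73.7 = 4828.4 s.
Layer count = ceil(230 / 0.12) = 1917.
Non-print overhead = 1917 × 0.81, so 1552.77 s.
Total = 4828.4 + 1552.77 = 6381.17 s = 1.77 hours.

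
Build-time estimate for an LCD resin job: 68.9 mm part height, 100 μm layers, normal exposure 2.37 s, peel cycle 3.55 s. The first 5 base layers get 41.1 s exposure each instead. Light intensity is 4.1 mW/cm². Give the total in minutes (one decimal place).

71.2 minutes

Layer count = ceil(68.9 / 0.1) = 689.
Base layers: 5 × (41.1 + 3.55) → 223.25 s.
Remaining layers = 684 × (2.37 + 3.55) = 4049.28 s.
Sum: 223.25 + 4049.28 = 4272.53 s → 71.2 minutes.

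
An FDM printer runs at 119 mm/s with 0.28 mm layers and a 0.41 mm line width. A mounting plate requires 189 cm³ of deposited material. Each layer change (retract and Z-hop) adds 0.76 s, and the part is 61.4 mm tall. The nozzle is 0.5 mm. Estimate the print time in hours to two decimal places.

Bead cross-section = 0.28 × 0.41 = 0.1148 mm².
Toolpath length = 189 cm³ / 0.1148 mm² = 189000 / 0.1148 = 1646341.5 mm.
Extrusion time: 1646341.5 / 119 → 13834.8 s.
Layers = ⌈61.4/0.28⌉ = 220.
Z-hop total = 220 × 0.76 = 167.2 s.
Altogether 13834.8 + 167.2 = 14002 s, i.e. 3.89 hours.

3.89 hours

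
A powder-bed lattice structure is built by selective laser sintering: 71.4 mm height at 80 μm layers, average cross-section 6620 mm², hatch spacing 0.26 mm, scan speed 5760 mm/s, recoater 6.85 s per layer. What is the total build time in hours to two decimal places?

Number of layers: 71.4 / 0.08 → 893 (rounded up).
Hatch length per layer: 6620 / 0.26 → 25461.5 mm.
Per-layer scan time: 25461.5 / 5760 → 4.4204 s.
Time per layer = 4.4204 + 6.85 = 11.2704 s.
893 layers × 11.2704 s/layer = 10064.4672 s, i.e. 2.80 hours.

2.80 hours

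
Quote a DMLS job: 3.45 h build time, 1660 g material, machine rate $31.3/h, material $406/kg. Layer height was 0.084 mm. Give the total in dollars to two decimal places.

Machine-time cost: 31.3 × 3.45 → $107.985.
Material cost = 406 × 1660/1000, so $673.96.
Total = 107.985 + 673.96 = 781.945 ≈ $781.95.

$781.95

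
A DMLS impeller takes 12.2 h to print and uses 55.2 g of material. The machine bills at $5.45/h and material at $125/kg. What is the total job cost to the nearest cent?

Machine-time cost = 5.45 × 12.2, so $66.49.
Feedstock cost: 125 × 55.2/1000 → $6.90.
Job cost: 66.49 + 6.90 = $73.39.

$73.39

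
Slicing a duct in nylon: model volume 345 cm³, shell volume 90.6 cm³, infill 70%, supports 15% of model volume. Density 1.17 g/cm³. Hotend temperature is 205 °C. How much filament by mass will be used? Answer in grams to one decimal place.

Volume inside the shell = 345 − 90.6 = 254.4 cm³.
Infill volume = 0.70 × 254.4, so 178.08 cm³.
Support: 0.15 × 345 → 51.75 cm³.
Total extruded = 90.6 + 178.08 + 51.75 = 320.43 cm³.
Mass = 320.43 × 1.17 = 374.9031 g.

374.9 g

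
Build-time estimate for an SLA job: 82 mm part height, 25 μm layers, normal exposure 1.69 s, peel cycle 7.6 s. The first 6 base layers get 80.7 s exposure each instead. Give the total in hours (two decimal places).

Number of layers: 82 / 0.025 → 3280 (rounded up).
Burn-in layers = 6 × (80.7 + 7.6) = 529.8 s.
Remaining layers = 3274 × (1.69 + 7.6), so 30415.46 s.
Total = 529.8 + 30415.46 = 30945.26 s = 8.60 hours.

8.60 hours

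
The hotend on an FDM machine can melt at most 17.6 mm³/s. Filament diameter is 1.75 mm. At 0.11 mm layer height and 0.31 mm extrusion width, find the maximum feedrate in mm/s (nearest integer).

Extrusion cross-section: 0.11 × 0.31 → 0.0341 mm².
Max speed = 17.6 / 0.0341 = 516.13 ≈ 516 mm/s.

516 mm/s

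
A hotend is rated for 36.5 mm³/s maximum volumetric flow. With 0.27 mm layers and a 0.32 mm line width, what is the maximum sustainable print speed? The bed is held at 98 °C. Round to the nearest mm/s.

422 mm/s

A = 0.27 × 0.32, so 0.0864 mm².
Max speed = 36.5 / 0.0864 = 422.45 ≈ 422 mm/s.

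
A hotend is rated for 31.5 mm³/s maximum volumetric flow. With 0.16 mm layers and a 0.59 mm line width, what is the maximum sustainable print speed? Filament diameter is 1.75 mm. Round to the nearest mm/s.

A = 0.16 × 0.59, so 0.0944 mm².
v_max = Q/A = 31.5/0.0944 = 333.69 mm/s → 334 mm/s.

334 mm/s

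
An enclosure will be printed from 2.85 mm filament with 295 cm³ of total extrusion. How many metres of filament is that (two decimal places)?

Cross-section of 2.85 mm filament: π·(2.85/2)² = 6.3794 mm².
L = 295000 mm³ / 6.3794 mm² = 46242.59 mm, i.e. 46.24 m.

46.24 m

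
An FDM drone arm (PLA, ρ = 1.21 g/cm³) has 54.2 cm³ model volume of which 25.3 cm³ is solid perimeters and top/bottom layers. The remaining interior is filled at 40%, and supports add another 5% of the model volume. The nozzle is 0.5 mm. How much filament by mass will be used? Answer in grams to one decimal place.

Infill region: 54.2 − 25.3 → 28.9 cm³.
Infill volume = 0.40 × 28.9 = 11.56 cm³.
Support: 0.05 × 54.2 → 2.71 cm³.
Total extruded: 25.3 + 11.56 + 2.71 → 39.57 cm³.
Mass = 39.57 × 1.21, so 47.8797 g.

47.9 g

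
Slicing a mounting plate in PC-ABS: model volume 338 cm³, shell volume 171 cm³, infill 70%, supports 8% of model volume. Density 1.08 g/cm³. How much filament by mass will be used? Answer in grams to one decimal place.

340.1 g

Interior volume = 338 − 171 = 167 cm³.
Deposited infill = 0.70 × 167 = 116.9 cm³.
Support: 0.08 × 338 → 27.04 cm³.
Total extruded: 171 + 116.9 + 27.04 → 314.94 cm³.
Mass = 314.94 × 1.08, so 340.1352 g.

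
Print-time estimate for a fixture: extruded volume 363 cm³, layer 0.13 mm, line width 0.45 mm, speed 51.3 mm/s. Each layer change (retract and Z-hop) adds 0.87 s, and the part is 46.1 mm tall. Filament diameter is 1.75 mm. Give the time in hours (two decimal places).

Bead cross-section = 0.13 × 0.45, so 0.0585 mm².
Path length: 363000 mm³ / 0.0585 mm² → 6205128.2 mm.
Time extruding = 6205128.2 / 51.3 = 120957.7 s.
Layer count = ceil(46.1 / 0.13) = 355.
Layer-change overhead = 355 × 0.87, so 308.85 s.
Total = 120957.7 + 308.85 = 121266.55 s = 33.69 hours.

33.69 hours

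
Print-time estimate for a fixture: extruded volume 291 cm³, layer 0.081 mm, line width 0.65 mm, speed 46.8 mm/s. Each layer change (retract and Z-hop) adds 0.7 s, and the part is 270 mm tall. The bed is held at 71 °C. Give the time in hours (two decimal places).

33.45 hours

Line area = 0.081 × 0.65 = 0.05265 mm².
Total extruded path = 291000/0.05265 = 5527065.5 mm.
Print-move time = 5527065.5 / 46.8, so 118099.7 s.
Number of layers: 270 / 0.081 → 3334 (rounded up).
Z-hop total: 3334 × 0.7 → 2333.8 s.
Altogether 118099.7 + 2333.8 = 120433.5 s, i.e. 33.45 hours.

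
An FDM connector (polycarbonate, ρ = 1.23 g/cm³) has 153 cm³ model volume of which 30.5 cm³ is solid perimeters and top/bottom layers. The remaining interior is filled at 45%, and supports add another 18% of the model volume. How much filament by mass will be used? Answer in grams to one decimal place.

Infill region = 153 − 30.5, so 122.5 cm³.
Infill volume: 0.45 × 122.5 → 55.125 cm³.
Support: 0.18 × 153 → 27.54 cm³.
Deposited volume = 30.5 + 55.125 + 27.54, so 113.165 cm³.
Mass = 113.165 × 1.23 = 139.19295 g.

139.2 g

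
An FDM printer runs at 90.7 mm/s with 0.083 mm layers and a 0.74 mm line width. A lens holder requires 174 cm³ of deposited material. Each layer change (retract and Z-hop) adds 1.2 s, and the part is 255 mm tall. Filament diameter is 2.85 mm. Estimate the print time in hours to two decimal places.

Line area: 0.083 × 0.74 → 0.06142 mm².
Path length: 174000 mm³ / 0.06142 mm² → 2832953.4 mm.
Time extruding = 2832953.4 / 90.7, so 31234.3 s.
Number of layers: 255 / 0.083 → 3073 (rounded up).
Non-print overhead = 3073 × 1.2, so 3687.6 s.
Total = 31234.3 + 3687.6 = 34921.9 s = 9.70 hours.

9.70 hours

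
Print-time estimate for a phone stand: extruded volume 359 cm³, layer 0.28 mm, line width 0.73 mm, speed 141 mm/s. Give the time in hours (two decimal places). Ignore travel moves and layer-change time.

Extrusion cross-section = 0.28 × 0.73, so 0.2044 mm².
Path length: 359000 mm³ / 0.2044 mm² → 1756360.1 mm.
Print-move time = 1756360.1 / 141 = 12456.5 s.
That's 12456.5 s → 3.46 hours.

3.46 hours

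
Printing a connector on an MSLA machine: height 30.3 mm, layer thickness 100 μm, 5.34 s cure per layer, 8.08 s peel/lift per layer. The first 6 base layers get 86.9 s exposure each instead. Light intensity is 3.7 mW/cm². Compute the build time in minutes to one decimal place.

75.9 minutes

Number of layers: 30.3 / 0.1 → 303 (rounded up).
Bottom layers: 6 × (86.9 + 8.08) → 569.88 s.
Normal layers: 297 × (5.34 + 8.08) → 3985.74 s.
Total = 569.88 + 3985.74 = 4555.62 s = 75.9 minutes.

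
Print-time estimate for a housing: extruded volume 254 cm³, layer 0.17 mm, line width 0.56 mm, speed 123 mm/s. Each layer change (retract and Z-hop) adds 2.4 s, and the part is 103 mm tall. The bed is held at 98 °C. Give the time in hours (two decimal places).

6.43 hours

Extrusion cross-section = 0.17 × 0.56 = 0.0952 mm².
Path length: 254000 mm³ / 0.0952 mm² → 2668067.2 mm.
Print-move time = 2668067.2 / 123 = 21691.6 s.
Number of layers: 103 / 0.17 → 606 (rounded up).
Non-print overhead = 606 × 2.4, so 1454.4 s.
Total = 21691.6 + 1454.4 = 23146 s = 6.43 hours.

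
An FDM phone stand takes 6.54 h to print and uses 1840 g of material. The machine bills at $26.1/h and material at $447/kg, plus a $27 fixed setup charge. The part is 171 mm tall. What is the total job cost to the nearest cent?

$1020.17

Machine-time cost = 26.1 × 6.54 = $170.694.
Material charge = 447 × 1840/1000 = $822.48.
Total = 170.694 + 822.48 + 27 = 1020.174 ≈ $1020.17.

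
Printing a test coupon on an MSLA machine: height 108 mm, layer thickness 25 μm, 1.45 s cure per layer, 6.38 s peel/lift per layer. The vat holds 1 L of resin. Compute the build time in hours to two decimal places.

Layer count = ceil(108 / 0.025) = 4320.
Each layer takes = 1.45 + 6.38 = 7.83 s.
Total = 4320 × 7.83 = 33825.6 s = 9.40 hours.

9.40 hours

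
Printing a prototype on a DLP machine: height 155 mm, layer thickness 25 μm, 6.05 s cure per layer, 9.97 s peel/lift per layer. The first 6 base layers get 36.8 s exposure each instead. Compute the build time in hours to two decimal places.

27.64 hours

Number of layers: 155 / 0.025 → 6200 (rounded up).
Base layers: 6 × (36.8 + 9.97) → 280.62 s.
Remaining layers: 6194 × (6.05 + 9.97) → 99227.88 s.
Sum: 280.62 + 99227.88 = 99508.5 s → 27.64 hours.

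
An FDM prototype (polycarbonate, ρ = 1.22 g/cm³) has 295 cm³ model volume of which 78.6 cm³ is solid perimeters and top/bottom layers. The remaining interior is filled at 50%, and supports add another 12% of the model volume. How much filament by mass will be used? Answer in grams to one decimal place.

Volume inside the shell = 295 − 78.6 = 216.4 cm³.
Deposited infill = 0.50 × 216.4, so 108.2 cm³.
Support: 0.12 × 295 → 35.4 cm³.
Total extruded: 78.6 + 108.2 + 35.4 → 222.2 cm³.
Mass = 222.2 × 1.22 = 271.084 g.

271.1 g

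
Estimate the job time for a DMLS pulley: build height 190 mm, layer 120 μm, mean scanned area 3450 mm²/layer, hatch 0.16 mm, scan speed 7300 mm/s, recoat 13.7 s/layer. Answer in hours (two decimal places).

7.33 hours

Layers = ⌈190/0.12⌉ = 1584.
Scan path per layer = 3450 / 0.16 = 21562.5 mm.
Per-layer scan time = 21562.5 / 7300, so 2.9538 s.
Layer cycle = 2.9538 + 13.7, so 16.6538 s.
Build time = 1584 × 16.6538 = 26379.6192 s = 7.33 hours.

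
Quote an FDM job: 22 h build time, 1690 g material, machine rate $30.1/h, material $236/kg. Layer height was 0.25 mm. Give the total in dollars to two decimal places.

$1061.04

Machine cost = 30.1 × 22, so $662.20.
Material cost = 236 × 1690/1000 = $398.84.
Job cost: 662.20 + 398.84 = $1061.04.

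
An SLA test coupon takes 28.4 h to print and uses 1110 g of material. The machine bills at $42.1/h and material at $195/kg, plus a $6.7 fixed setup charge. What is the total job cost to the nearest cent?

Machine cost = 42.1 × 28.4, so $1195.64.
Feedstock cost = 195 × 1110/1000, so $216.45.
Adding setup: 1195.64 + 216.45 + 6.7 → $1418.79.

$1418.79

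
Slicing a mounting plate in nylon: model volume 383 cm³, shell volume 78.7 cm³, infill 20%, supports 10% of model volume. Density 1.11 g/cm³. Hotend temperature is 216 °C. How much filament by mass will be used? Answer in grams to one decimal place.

197.4 g

Volume inside the shell = 383 − 78.7 = 304.3 cm³.
Infill deposited: 0.20 × 304.3 → 60.86 cm³.
Support: 0.10 × 383 → 38.3 cm³.
Total extruded = 78.7 + 60.86 + 38.3, so 177.86 cm³.
Mass = 177.86 × 1.11 = 197.4246 g.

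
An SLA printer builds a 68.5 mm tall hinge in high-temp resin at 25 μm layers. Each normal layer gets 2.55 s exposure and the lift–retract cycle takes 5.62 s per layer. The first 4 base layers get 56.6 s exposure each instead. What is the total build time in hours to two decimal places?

Layers = ⌈68.5/0.025⌉ = 2740.
Bottom layers: 4 × (56.6 + 5.62) → 248.88 s.
Remaining layers = 2736 × (2.55 + 5.62), so 22353.12 s.
Total = 248.88 + 22353.12 = 22602 s = 6.28 hours.

6.28 hours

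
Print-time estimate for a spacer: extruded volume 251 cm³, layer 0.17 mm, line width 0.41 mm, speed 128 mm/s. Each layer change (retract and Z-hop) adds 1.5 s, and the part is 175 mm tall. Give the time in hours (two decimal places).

8.24 hours

Line area = 0.17 × 0.41 = 0.0697 mm².
Toolpath length = 251 cm³ / 0.0697 mm² = 251000 / 0.0697 = 3601147.8 mm.
Print-move time = 3601147.8 / 128, so 28134 s.
Number of layers: 175 / 0.17 → 1030 (rounded up).
Non-print overhead: 1030 × 1.5 → 1545 s.
Altogether 28134 + 1545 = 29679 s, i.e. 8.24 hours.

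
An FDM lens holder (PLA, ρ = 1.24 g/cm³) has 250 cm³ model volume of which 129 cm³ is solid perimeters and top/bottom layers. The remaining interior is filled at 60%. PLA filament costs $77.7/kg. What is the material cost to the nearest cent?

Interior volume = 250 − 129, so 121 cm³.
Infill deposited: 0.60 × 121 → 72.6 cm³.
Total extruded = 129 + 72.6, so 201.6 cm³.
Mass = 201.6 × 1.24 = 249.984 g.
Cost = 249.984 g / 1000 × $77.7/kg = $19.42.

$19.42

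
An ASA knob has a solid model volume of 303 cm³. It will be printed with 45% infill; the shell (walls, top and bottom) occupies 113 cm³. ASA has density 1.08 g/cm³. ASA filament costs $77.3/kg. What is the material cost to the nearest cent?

Infill region: 303 − 113 → 190 cm³.
Infill deposited = 0.45 × 190, so 85.5 cm³.
Total printed volume = 113 + 85.5, so 198.5 cm³.
Mass = 198.5 × 1.08, so 214.38 g.
At $77.3/kg: 214.38/1000 × 77.3 = $16.57.

$16.57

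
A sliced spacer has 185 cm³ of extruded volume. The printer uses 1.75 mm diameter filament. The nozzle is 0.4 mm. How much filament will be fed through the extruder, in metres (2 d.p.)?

76.91 m

A = π r² = π × 0.875² = 2.4053 mm².
Length = 185 cm³ / 2.4053 mm² = 185000 / 2.4053 = 76913.48 mm = 76.91 m.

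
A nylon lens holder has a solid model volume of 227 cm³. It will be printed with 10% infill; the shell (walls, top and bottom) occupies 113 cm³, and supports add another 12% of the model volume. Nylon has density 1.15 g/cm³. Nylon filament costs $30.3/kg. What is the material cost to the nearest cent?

Interior volume: 227 − 113 → 114 cm³.
Infill deposited = 0.10 × 114, so 11.4 cm³.
Support: 0.12 × 227 → 27.24 cm³.
Deposited volume = 113 + 11.4 + 27.24 = 151.64 cm³.
Mass = 151.64 × 1.15 = 174.386 g.
At $30.3/kg: 174.386/1000 × 30.3 = $5.28.

$5.28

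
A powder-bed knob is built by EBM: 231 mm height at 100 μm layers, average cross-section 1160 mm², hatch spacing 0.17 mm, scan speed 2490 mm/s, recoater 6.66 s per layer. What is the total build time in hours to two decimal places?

Layers = ⌈231/0.1⌉ = 2310.
Per-layer scan distance = 1160 / 0.17, so 6823.5 mm.
Scan time per layer = 6823.5 / 2490, so 2.7404 s.
Time per layer = 2.7404 + 6.66 = 9.4004 s.
Build time = 2310 × 9.4004 = 21714.924 s = 6.03 hours.

6.03 hours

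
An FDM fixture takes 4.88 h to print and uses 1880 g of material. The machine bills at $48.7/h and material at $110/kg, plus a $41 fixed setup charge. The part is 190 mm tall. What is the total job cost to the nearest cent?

$485.46

Time charge = 48.7 × 4.88 = $237.656.
Material cost = 110 × 1880/1000 = $206.80.
Adding setup: 237.656 + 206.80 + 41 → 485.456 ≈ $485.46.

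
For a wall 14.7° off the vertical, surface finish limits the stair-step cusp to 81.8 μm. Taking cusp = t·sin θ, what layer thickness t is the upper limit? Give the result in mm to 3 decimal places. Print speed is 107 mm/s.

0.322 mm

t = h_c / sin θ = 0.0818 / 0.2538 = 0.322 mm.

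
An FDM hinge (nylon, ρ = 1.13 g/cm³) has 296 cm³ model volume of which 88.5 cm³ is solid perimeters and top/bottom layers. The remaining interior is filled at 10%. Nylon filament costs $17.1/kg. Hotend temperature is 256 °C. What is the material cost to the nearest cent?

$2.11

Volume inside the shell = 296 − 88.5 = 207.5 cm³.
Infill deposited = 0.10 × 207.5 = 20.75 cm³.
Deposited volume: 88.5 + 20.75 → 109.25 cm³.
Mass: 109.25 × 1.13 → 123.4525 g.
At $17.1/kg: 123.4525/1000 × 17.1 = $2.11.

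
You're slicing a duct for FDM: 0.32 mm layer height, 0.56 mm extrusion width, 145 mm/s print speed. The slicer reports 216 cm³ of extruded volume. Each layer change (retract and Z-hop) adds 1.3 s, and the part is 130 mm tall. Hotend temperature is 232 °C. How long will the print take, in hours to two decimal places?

2.46 hours

Bead cross-section = 0.32 × 0.56 = 0.1792 mm².
Toolpath length = 216 cm³ / 0.1792 mm² = 216000 / 0.1792 = 1205357.1 mm.
Extrusion time: 1205357.1 / 145 → 8312.8 s.
Layers = ⌈130/0.32⌉ = 407.
Layer-change overhead = 407 × 1.3 = 529.1 s.
Total = 8312.8 + 529.1 = 8841.9 s = 2.46 hours.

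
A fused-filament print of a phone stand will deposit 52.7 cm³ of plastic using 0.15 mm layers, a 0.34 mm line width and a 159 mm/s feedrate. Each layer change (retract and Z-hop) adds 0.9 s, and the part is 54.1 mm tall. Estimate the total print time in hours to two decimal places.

1.90 hours

Line area: 0.15 × 0.34 → 0.051 mm².
Total extruded path = 52700/0.051 = 1033333.3 mm.
Print-move time: 1033333.3 / 159 → 6499 s.
Layer count = ceil(54.1 / 0.15) = 361.
Non-print overhead = 361 × 0.9 = 324.9 s.
Total = 6499 + 324.9 = 6823.9 s = 1.90 hours.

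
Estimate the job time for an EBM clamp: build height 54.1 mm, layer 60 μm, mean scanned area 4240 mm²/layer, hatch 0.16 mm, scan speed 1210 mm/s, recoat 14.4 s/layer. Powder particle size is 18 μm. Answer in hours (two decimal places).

Number of layers: 54.1 / 0.06 → 902 (rounded up).
Scan path per layer = 4240 / 0.16 = 26500 mm.
Beam time per layer = 26500 / 1210 = 21.9008 s.
Per-layer time: 21.9008 + 14.4 → 36.3008 s.
Build time = 902 × 36.3008 = 32743.3216 s = 9.10 hours.

9.10 hours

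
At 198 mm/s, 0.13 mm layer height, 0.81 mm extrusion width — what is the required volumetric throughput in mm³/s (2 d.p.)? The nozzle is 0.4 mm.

Extrusion cross-section = 0.13 × 0.81, so 0.1053 mm².
Volumetric flow = 198 × 0.1053 = 20.85 mm³/s.

20.85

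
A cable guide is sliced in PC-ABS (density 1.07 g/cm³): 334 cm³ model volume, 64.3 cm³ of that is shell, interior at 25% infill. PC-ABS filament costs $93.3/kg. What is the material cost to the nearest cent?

Infill region = 334 − 64.3, so 269.7 cm³.
Infill volume = 0.25 × 269.7, so 67.425 cm³.
Total printed volume = 64.3 + 67.425, so 131.725 cm³.
Mass = 131.725 × 1.07, so 140.94575 g.
Cost = 140.94575 g / 1000 × $93.3/kg = $13.15.

$13.15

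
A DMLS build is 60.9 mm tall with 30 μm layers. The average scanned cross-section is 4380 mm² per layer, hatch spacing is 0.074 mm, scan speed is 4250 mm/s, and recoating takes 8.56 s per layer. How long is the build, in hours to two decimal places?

12.68 hours

Layers = ⌈60.9/0.03⌉ = 2030.
Hatch length per layer = 4380 / 0.074, so 59189.2 mm.
Scan time per layer = 59189.2 / 4250 = 13.9269 s.
Per-layer time = 13.9269 + 8.56 = 22.4869 s.
Build time = 2030 × 22.4869 = 45648.407 s = 12.68 hours.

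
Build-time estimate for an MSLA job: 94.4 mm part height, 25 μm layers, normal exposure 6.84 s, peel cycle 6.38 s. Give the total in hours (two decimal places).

13.87 hours

Layer count = ceil(94.4 / 0.025) = 3776.
Per-layer time: 6.84 + 6.38 → 13.22 s.
Total = 3776 × 13.22 = 49918.72 s = 13.87 hours.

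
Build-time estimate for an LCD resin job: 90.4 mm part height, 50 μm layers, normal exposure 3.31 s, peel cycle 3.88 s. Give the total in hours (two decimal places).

3.61 hours

Layers = ⌈90.4/0.05⌉ = 1808.
Each layer takes: 3.31 + 3.88 → 7.19 s.
Build time: 1808 × 7.19 s = 12999.52 s, i.e. 3.61 hours.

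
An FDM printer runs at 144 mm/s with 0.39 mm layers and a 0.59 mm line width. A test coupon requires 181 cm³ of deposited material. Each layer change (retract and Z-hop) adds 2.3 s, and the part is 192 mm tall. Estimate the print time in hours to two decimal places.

Bead cross-section = 0.39 × 0.59 = 0.2301 mm².
Toolpath length = 181 cm³ / 0.2301 mm² = 181000 / 0.2301 = 786614.5 mm.
Extrusion time = 786614.5 / 144, so 5462.6 s.
Number of layers: 192 / 0.39 → 493 (rounded up).
Layer-change overhead: 493 × 2.3 → 1133.9 s.
Altogether 5462.6 + 1133.9 = 6596.5 s, i.e. 1.83 hours.

1.83 hours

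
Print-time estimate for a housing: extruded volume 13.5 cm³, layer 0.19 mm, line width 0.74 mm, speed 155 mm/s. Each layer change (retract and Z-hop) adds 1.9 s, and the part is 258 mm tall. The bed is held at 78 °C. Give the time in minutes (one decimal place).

Extrusion cross-section: 0.19 × 0.74 → 0.1406 mm².
Total extruded path = 13500/0.1406 = 96017.1 mm.
Print-move time = 96017.1 / 155 = 619.5 s.
Layer count = ceil(258 / 0.19) = 1358.
Layer-change overhead = 1358 × 1.9 = 2580.2 s.
Total = 619.5 + 2580.2 = 3199.7 s = 53.3 minutes.

53.3 minutes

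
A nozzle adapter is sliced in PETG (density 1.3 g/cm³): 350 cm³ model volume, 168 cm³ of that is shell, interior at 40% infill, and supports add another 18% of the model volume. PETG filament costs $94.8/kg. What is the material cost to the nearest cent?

$37.44

Volume inside the shell: 350 − 168 → 182 cm³.
Infill deposited = 0.40 × 182, so 72.8 cm³.
Support = 0.18 × 350 = 63 cm³.
Total extruded = 168 + 72.8 + 63, so 303.8 cm³.
Mass = 303.8 × 1.3, so 394.94 g.
At $94.8/kg: 394.94/1000 × 94.8 = $37.44.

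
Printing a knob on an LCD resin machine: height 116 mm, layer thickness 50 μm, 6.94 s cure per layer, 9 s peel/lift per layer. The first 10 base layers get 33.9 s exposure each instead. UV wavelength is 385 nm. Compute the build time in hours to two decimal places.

10.35 hours

Layer count = ceil(116 / 0.05) = 2320.
Bottom layers = 10 × (33.9 + 9) = 429 s.
Regular layers = 2310 × (6.94 + 9) = 36821.4 s.
Total = 429 + 36821.4 = 37250.4 s = 10.35 hours.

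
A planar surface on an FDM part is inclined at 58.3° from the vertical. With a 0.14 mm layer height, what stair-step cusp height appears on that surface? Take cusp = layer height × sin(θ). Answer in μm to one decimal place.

119.1 μm

h_c = t·sin θ = 0.14 × 0.8508 = 0.119112 mm (119.1 μm).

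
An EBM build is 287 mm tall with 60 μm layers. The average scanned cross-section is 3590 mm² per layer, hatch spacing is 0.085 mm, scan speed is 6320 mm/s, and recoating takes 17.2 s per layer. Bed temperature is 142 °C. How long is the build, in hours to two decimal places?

31.74 hours

Layers = ⌈287/0.06⌉ = 4784.
Scan path per layer = 3590 / 0.085, so 42235.3 mm.
Per-layer scan time: 42235.3 / 6320 → 6.6828 s.
Per-layer time = 6.6828 + 17.2 = 23.8828 s.
Total: 4784 × 23.8828 s = 114255.3152 s → 31.74 hours.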